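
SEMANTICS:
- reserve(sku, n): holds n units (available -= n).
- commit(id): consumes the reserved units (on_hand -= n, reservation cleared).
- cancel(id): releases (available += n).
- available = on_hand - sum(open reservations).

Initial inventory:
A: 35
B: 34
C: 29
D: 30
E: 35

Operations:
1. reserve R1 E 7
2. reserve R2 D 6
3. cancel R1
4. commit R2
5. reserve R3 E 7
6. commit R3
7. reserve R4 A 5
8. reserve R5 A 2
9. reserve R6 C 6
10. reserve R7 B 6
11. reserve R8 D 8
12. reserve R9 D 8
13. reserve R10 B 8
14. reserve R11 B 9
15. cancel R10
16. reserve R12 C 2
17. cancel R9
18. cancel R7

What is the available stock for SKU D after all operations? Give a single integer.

Step 1: reserve R1 E 7 -> on_hand[A=35 B=34 C=29 D=30 E=35] avail[A=35 B=34 C=29 D=30 E=28] open={R1}
Step 2: reserve R2 D 6 -> on_hand[A=35 B=34 C=29 D=30 E=35] avail[A=35 B=34 C=29 D=24 E=28] open={R1,R2}
Step 3: cancel R1 -> on_hand[A=35 B=34 C=29 D=30 E=35] avail[A=35 B=34 C=29 D=24 E=35] open={R2}
Step 4: commit R2 -> on_hand[A=35 B=34 C=29 D=24 E=35] avail[A=35 B=34 C=29 D=24 E=35] open={}
Step 5: reserve R3 E 7 -> on_hand[A=35 B=34 C=29 D=24 E=35] avail[A=35 B=34 C=29 D=24 E=28] open={R3}
Step 6: commit R3 -> on_hand[A=35 B=34 C=29 D=24 E=28] avail[A=35 B=34 C=29 D=24 E=28] open={}
Step 7: reserve R4 A 5 -> on_hand[A=35 B=34 C=29 D=24 E=28] avail[A=30 B=34 C=29 D=24 E=28] open={R4}
Step 8: reserve R5 A 2 -> on_hand[A=35 B=34 C=29 D=24 E=28] avail[A=28 B=34 C=29 D=24 E=28] open={R4,R5}
Step 9: reserve R6 C 6 -> on_hand[A=35 B=34 C=29 D=24 E=28] avail[A=28 B=34 C=23 D=24 E=28] open={R4,R5,R6}
Step 10: reserve R7 B 6 -> on_hand[A=35 B=34 C=29 D=24 E=28] avail[A=28 B=28 C=23 D=24 E=28] open={R4,R5,R6,R7}
Step 11: reserve R8 D 8 -> on_hand[A=35 B=34 C=29 D=24 E=28] avail[A=28 B=28 C=23 D=16 E=28] open={R4,R5,R6,R7,R8}
Step 12: reserve R9 D 8 -> on_hand[A=35 B=34 C=29 D=24 E=28] avail[A=28 B=28 C=23 D=8 E=28] open={R4,R5,R6,R7,R8,R9}
Step 13: reserve R10 B 8 -> on_hand[A=35 B=34 C=29 D=24 E=28] avail[A=28 B=20 C=23 D=8 E=28] open={R10,R4,R5,R6,R7,R8,R9}
Step 14: reserve R11 B 9 -> on_hand[A=35 B=34 C=29 D=24 E=28] avail[A=28 B=11 C=23 D=8 E=28] open={R10,R11,R4,R5,R6,R7,R8,R9}
Step 15: cancel R10 -> on_hand[A=35 B=34 C=29 D=24 E=28] avail[A=28 B=19 C=23 D=8 E=28] open={R11,R4,R5,R6,R7,R8,R9}
Step 16: reserve R12 C 2 -> on_hand[A=35 B=34 C=29 D=24 E=28] avail[A=28 B=19 C=21 D=8 E=28] open={R11,R12,R4,R5,R6,R7,R8,R9}
Step 17: cancel R9 -> on_hand[A=35 B=34 C=29 D=24 E=28] avail[A=28 B=19 C=21 D=16 E=28] open={R11,R12,R4,R5,R6,R7,R8}
Step 18: cancel R7 -> on_hand[A=35 B=34 C=29 D=24 E=28] avail[A=28 B=25 C=21 D=16 E=28] open={R11,R12,R4,R5,R6,R8}
Final available[D] = 16

Answer: 16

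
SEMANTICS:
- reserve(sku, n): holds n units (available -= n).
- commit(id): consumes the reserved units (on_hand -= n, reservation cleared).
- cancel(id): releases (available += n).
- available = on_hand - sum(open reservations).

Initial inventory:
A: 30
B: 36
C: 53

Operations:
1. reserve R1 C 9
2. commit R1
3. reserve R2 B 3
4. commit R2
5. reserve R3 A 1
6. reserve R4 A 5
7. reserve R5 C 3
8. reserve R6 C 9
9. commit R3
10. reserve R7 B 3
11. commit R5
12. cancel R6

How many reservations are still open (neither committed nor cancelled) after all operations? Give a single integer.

Step 1: reserve R1 C 9 -> on_hand[A=30 B=36 C=53] avail[A=30 B=36 C=44] open={R1}
Step 2: commit R1 -> on_hand[A=30 B=36 C=44] avail[A=30 B=36 C=44] open={}
Step 3: reserve R2 B 3 -> on_hand[A=30 B=36 C=44] avail[A=30 B=33 C=44] open={R2}
Step 4: commit R2 -> on_hand[A=30 B=33 C=44] avail[A=30 B=33 C=44] open={}
Step 5: reserve R3 A 1 -> on_hand[A=30 B=33 C=44] avail[A=29 B=33 C=44] open={R3}
Step 6: reserve R4 A 5 -> on_hand[A=30 B=33 C=44] avail[A=24 B=33 C=44] open={R3,R4}
Step 7: reserve R5 C 3 -> on_hand[A=30 B=33 C=44] avail[A=24 B=33 C=41] open={R3,R4,R5}
Step 8: reserve R6 C 9 -> on_hand[A=30 B=33 C=44] avail[A=24 B=33 C=32] open={R3,R4,R5,R6}
Step 9: commit R3 -> on_hand[A=29 B=33 C=44] avail[A=24 B=33 C=32] open={R4,R5,R6}
Step 10: reserve R7 B 3 -> on_hand[A=29 B=33 C=44] avail[A=24 B=30 C=32] open={R4,R5,R6,R7}
Step 11: commit R5 -> on_hand[A=29 B=33 C=41] avail[A=24 B=30 C=32] open={R4,R6,R7}
Step 12: cancel R6 -> on_hand[A=29 B=33 C=41] avail[A=24 B=30 C=41] open={R4,R7}
Open reservations: ['R4', 'R7'] -> 2

Answer: 2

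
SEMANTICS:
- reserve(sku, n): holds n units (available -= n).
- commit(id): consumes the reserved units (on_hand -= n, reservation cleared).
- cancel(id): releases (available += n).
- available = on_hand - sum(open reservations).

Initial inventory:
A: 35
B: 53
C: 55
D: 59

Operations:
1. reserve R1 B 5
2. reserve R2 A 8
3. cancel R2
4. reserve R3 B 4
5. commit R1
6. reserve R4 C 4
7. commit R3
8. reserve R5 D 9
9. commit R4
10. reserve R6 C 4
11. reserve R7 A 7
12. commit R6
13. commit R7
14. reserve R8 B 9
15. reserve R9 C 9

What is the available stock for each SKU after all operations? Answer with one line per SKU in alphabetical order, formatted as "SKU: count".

Answer: A: 28
B: 35
C: 38
D: 50

Derivation:
Step 1: reserve R1 B 5 -> on_hand[A=35 B=53 C=55 D=59] avail[A=35 B=48 C=55 D=59] open={R1}
Step 2: reserve R2 A 8 -> on_hand[A=35 B=53 C=55 D=59] avail[A=27 B=48 C=55 D=59] open={R1,R2}
Step 3: cancel R2 -> on_hand[A=35 B=53 C=55 D=59] avail[A=35 B=48 C=55 D=59] open={R1}
Step 4: reserve R3 B 4 -> on_hand[A=35 B=53 C=55 D=59] avail[A=35 B=44 C=55 D=59] open={R1,R3}
Step 5: commit R1 -> on_hand[A=35 B=48 C=55 D=59] avail[A=35 B=44 C=55 D=59] open={R3}
Step 6: reserve R4 C 4 -> on_hand[A=35 B=48 C=55 D=59] avail[A=35 B=44 C=51 D=59] open={R3,R4}
Step 7: commit R3 -> on_hand[A=35 B=44 C=55 D=59] avail[A=35 B=44 C=51 D=59] open={R4}
Step 8: reserve R5 D 9 -> on_hand[A=35 B=44 C=55 D=59] avail[A=35 B=44 C=51 D=50] open={R4,R5}
Step 9: commit R4 -> on_hand[A=35 B=44 C=51 D=59] avail[A=35 B=44 C=51 D=50] open={R5}
Step 10: reserve R6 C 4 -> on_hand[A=35 B=44 C=51 D=59] avail[A=35 B=44 C=47 D=50] open={R5,R6}
Step 11: reserve R7 A 7 -> on_hand[A=35 B=44 C=51 D=59] avail[A=28 B=44 C=47 D=50] open={R5,R6,R7}
Step 12: commit R6 -> on_hand[A=35 B=44 C=47 D=59] avail[A=28 B=44 C=47 D=50] open={R5,R7}
Step 13: commit R7 -> on_hand[A=28 B=44 C=47 D=59] avail[A=28 B=44 C=47 D=50] open={R5}
Step 14: reserve R8 B 9 -> on_hand[A=28 B=44 C=47 D=59] avail[A=28 B=35 C=47 D=50] open={R5,R8}
Step 15: reserve R9 C 9 -> on_hand[A=28 B=44 C=47 D=59] avail[A=28 B=35 C=38 D=50] open={R5,R8,R9}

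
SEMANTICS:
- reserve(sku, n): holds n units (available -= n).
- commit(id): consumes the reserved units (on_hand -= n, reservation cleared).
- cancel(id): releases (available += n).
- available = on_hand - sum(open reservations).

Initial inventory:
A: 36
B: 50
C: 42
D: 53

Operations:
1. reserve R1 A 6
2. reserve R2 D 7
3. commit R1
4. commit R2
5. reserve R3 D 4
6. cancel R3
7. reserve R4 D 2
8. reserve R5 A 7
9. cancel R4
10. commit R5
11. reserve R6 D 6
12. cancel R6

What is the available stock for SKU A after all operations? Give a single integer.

Answer: 23

Derivation:
Step 1: reserve R1 A 6 -> on_hand[A=36 B=50 C=42 D=53] avail[A=30 B=50 C=42 D=53] open={R1}
Step 2: reserve R2 D 7 -> on_hand[A=36 B=50 C=42 D=53] avail[A=30 B=50 C=42 D=46] open={R1,R2}
Step 3: commit R1 -> on_hand[A=30 B=50 C=42 D=53] avail[A=30 B=50 C=42 D=46] open={R2}
Step 4: commit R2 -> on_hand[A=30 B=50 C=42 D=46] avail[A=30 B=50 C=42 D=46] open={}
Step 5: reserve R3 D 4 -> on_hand[A=30 B=50 C=42 D=46] avail[A=30 B=50 C=42 D=42] open={R3}
Step 6: cancel R3 -> on_hand[A=30 B=50 C=42 D=46] avail[A=30 B=50 C=42 D=46] open={}
Step 7: reserve R4 D 2 -> on_hand[A=30 B=50 C=42 D=46] avail[A=30 B=50 C=42 D=44] open={R4}
Step 8: reserve R5 A 7 -> on_hand[A=30 B=50 C=42 D=46] avail[A=23 B=50 C=42 D=44] open={R4,R5}
Step 9: cancel R4 -> on_hand[A=30 B=50 C=42 D=46] avail[A=23 B=50 C=42 D=46] open={R5}
Step 10: commit R5 -> on_hand[A=23 B=50 C=42 D=46] avail[A=23 B=50 C=42 D=46] open={}
Step 11: reserve R6 D 6 -> on_hand[A=23 B=50 C=42 D=46] avail[A=23 B=50 C=42 D=40] open={R6}
Step 12: cancel R6 -> on_hand[A=23 B=50 C=42 D=46] avail[A=23 B=50 C=42 D=46] open={}
Final available[A] = 23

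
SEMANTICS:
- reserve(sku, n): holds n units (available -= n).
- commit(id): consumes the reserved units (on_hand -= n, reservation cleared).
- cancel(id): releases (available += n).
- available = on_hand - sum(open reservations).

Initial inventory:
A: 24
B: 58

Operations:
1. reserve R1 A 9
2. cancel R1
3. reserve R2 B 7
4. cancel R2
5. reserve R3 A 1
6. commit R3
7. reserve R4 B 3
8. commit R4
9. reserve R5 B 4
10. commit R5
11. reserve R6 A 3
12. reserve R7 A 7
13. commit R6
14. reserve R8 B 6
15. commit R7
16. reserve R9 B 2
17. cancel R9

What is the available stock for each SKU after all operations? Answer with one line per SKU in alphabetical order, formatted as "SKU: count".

Step 1: reserve R1 A 9 -> on_hand[A=24 B=58] avail[A=15 B=58] open={R1}
Step 2: cancel R1 -> on_hand[A=24 B=58] avail[A=24 B=58] open={}
Step 3: reserve R2 B 7 -> on_hand[A=24 B=58] avail[A=24 B=51] open={R2}
Step 4: cancel R2 -> on_hand[A=24 B=58] avail[A=24 B=58] open={}
Step 5: reserve R3 A 1 -> on_hand[A=24 B=58] avail[A=23 B=58] open={R3}
Step 6: commit R3 -> on_hand[A=23 B=58] avail[A=23 B=58] open={}
Step 7: reserve R4 B 3 -> on_hand[A=23 B=58] avail[A=23 B=55] open={R4}
Step 8: commit R4 -> on_hand[A=23 B=55] avail[A=23 B=55] open={}
Step 9: reserve R5 B 4 -> on_hand[A=23 B=55] avail[A=23 B=51] open={R5}
Step 10: commit R5 -> on_hand[A=23 B=51] avail[A=23 B=51] open={}
Step 11: reserve R6 A 3 -> on_hand[A=23 B=51] avail[A=20 B=51] open={R6}
Step 12: reserve R7 A 7 -> on_hand[A=23 B=51] avail[A=13 B=51] open={R6,R7}
Step 13: commit R6 -> on_hand[A=20 B=51] avail[A=13 B=51] open={R7}
Step 14: reserve R8 B 6 -> on_hand[A=20 B=51] avail[A=13 B=45] open={R7,R8}
Step 15: commit R7 -> on_hand[A=13 B=51] avail[A=13 B=45] open={R8}
Step 16: reserve R9 B 2 -> on_hand[A=13 B=51] avail[A=13 B=43] open={R8,R9}
Step 17: cancel R9 -> on_hand[A=13 B=51] avail[A=13 B=45] open={R8}

Answer: A: 13
B: 45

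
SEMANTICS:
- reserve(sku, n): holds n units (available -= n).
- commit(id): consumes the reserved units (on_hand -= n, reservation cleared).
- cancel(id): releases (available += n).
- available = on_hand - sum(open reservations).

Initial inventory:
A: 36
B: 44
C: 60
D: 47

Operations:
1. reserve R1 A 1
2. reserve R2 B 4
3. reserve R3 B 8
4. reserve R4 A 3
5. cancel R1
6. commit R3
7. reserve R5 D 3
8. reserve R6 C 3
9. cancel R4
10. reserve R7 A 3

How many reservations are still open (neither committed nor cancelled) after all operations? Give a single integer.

Answer: 4

Derivation:
Step 1: reserve R1 A 1 -> on_hand[A=36 B=44 C=60 D=47] avail[A=35 B=44 C=60 D=47] open={R1}
Step 2: reserve R2 B 4 -> on_hand[A=36 B=44 C=60 D=47] avail[A=35 B=40 C=60 D=47] open={R1,R2}
Step 3: reserve R3 B 8 -> on_hand[A=36 B=44 C=60 D=47] avail[A=35 B=32 C=60 D=47] open={R1,R2,R3}
Step 4: reserve R4 A 3 -> on_hand[A=36 B=44 C=60 D=47] avail[A=32 B=32 C=60 D=47] open={R1,R2,R3,R4}
Step 5: cancel R1 -> on_hand[A=36 B=44 C=60 D=47] avail[A=33 B=32 C=60 D=47] open={R2,R3,R4}
Step 6: commit R3 -> on_hand[A=36 B=36 C=60 D=47] avail[A=33 B=32 C=60 D=47] open={R2,R4}
Step 7: reserve R5 D 3 -> on_hand[A=36 B=36 C=60 D=47] avail[A=33 B=32 C=60 D=44] open={R2,R4,R5}
Step 8: reserve R6 C 3 -> on_hand[A=36 B=36 C=60 D=47] avail[A=33 B=32 C=57 D=44] open={R2,R4,R5,R6}
Step 9: cancel R4 -> on_hand[A=36 B=36 C=60 D=47] avail[A=36 B=32 C=57 D=44] open={R2,R5,R6}
Step 10: reserve R7 A 3 -> on_hand[A=36 B=36 C=60 D=47] avail[A=33 B=32 C=57 D=44] open={R2,R5,R6,R7}
Open reservations: ['R2', 'R5', 'R6', 'R7'] -> 4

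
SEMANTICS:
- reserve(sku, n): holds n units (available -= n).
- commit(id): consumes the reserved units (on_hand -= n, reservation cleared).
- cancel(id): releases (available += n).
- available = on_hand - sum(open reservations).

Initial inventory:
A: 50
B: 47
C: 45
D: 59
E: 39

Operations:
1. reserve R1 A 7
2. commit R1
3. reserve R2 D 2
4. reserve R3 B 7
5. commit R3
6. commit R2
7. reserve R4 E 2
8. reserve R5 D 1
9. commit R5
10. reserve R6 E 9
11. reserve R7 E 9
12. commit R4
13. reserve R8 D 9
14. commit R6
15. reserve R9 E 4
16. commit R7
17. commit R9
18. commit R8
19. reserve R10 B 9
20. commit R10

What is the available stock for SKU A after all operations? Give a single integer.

Step 1: reserve R1 A 7 -> on_hand[A=50 B=47 C=45 D=59 E=39] avail[A=43 B=47 C=45 D=59 E=39] open={R1}
Step 2: commit R1 -> on_hand[A=43 B=47 C=45 D=59 E=39] avail[A=43 B=47 C=45 D=59 E=39] open={}
Step 3: reserve R2 D 2 -> on_hand[A=43 B=47 C=45 D=59 E=39] avail[A=43 B=47 C=45 D=57 E=39] open={R2}
Step 4: reserve R3 B 7 -> on_hand[A=43 B=47 C=45 D=59 E=39] avail[A=43 B=40 C=45 D=57 E=39] open={R2,R3}
Step 5: commit R3 -> on_hand[A=43 B=40 C=45 D=59 E=39] avail[A=43 B=40 C=45 D=57 E=39] open={R2}
Step 6: commit R2 -> on_hand[A=43 B=40 C=45 D=57 E=39] avail[A=43 B=40 C=45 D=57 E=39] open={}
Step 7: reserve R4 E 2 -> on_hand[A=43 B=40 C=45 D=57 E=39] avail[A=43 B=40 C=45 D=57 E=37] open={R4}
Step 8: reserve R5 D 1 -> on_hand[A=43 B=40 C=45 D=57 E=39] avail[A=43 B=40 C=45 D=56 E=37] open={R4,R5}
Step 9: commit R5 -> on_hand[A=43 B=40 C=45 D=56 E=39] avail[A=43 B=40 C=45 D=56 E=37] open={R4}
Step 10: reserve R6 E 9 -> on_hand[A=43 B=40 C=45 D=56 E=39] avail[A=43 B=40 C=45 D=56 E=28] open={R4,R6}
Step 11: reserve R7 E 9 -> on_hand[A=43 B=40 C=45 D=56 E=39] avail[A=43 B=40 C=45 D=56 E=19] open={R4,R6,R7}
Step 12: commit R4 -> on_hand[A=43 B=40 C=45 D=56 E=37] avail[A=43 B=40 C=45 D=56 E=19] open={R6,R7}
Step 13: reserve R8 D 9 -> on_hand[A=43 B=40 C=45 D=56 E=37] avail[A=43 B=40 C=45 D=47 E=19] open={R6,R7,R8}
Step 14: commit R6 -> on_hand[A=43 B=40 C=45 D=56 E=28] avail[A=43 B=40 C=45 D=47 E=19] open={R7,R8}
Step 15: reserve R9 E 4 -> on_hand[A=43 B=40 C=45 D=56 E=28] avail[A=43 B=40 C=45 D=47 E=15] open={R7,R8,R9}
Step 16: commit R7 -> on_hand[A=43 B=40 C=45 D=56 E=19] avail[A=43 B=40 C=45 D=47 E=15] open={R8,R9}
Step 17: commit R9 -> on_hand[A=43 B=40 C=45 D=56 E=15] avail[A=43 B=40 C=45 D=47 E=15] open={R8}
Step 18: commit R8 -> on_hand[A=43 B=40 C=45 D=47 E=15] avail[A=43 B=40 C=45 D=47 E=15] open={}
Step 19: reserve R10 B 9 -> on_hand[A=43 B=40 C=45 D=47 E=15] avail[A=43 B=31 C=45 D=47 E=15] open={R10}
Step 20: commit R10 -> on_hand[A=43 B=31 C=45 D=47 E=15] avail[A=43 B=31 C=45 D=47 E=15] open={}
Final available[A] = 43

Answer: 43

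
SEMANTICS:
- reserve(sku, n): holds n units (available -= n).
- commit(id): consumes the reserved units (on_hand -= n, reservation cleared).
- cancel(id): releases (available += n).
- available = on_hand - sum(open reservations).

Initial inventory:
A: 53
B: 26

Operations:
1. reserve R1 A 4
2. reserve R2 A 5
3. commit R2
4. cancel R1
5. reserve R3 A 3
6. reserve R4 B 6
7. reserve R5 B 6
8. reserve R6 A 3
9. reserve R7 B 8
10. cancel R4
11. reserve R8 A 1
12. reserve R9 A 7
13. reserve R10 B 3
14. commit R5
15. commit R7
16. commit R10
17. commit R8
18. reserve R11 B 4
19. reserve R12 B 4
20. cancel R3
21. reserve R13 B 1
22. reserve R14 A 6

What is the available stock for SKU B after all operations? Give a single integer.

Step 1: reserve R1 A 4 -> on_hand[A=53 B=26] avail[A=49 B=26] open={R1}
Step 2: reserve R2 A 5 -> on_hand[A=53 B=26] avail[A=44 B=26] open={R1,R2}
Step 3: commit R2 -> on_hand[A=48 B=26] avail[A=44 B=26] open={R1}
Step 4: cancel R1 -> on_hand[A=48 B=26] avail[A=48 B=26] open={}
Step 5: reserve R3 A 3 -> on_hand[A=48 B=26] avail[A=45 B=26] open={R3}
Step 6: reserve R4 B 6 -> on_hand[A=48 B=26] avail[A=45 B=20] open={R3,R4}
Step 7: reserve R5 B 6 -> on_hand[A=48 B=26] avail[A=45 B=14] open={R3,R4,R5}
Step 8: reserve R6 A 3 -> on_hand[A=48 B=26] avail[A=42 B=14] open={R3,R4,R5,R6}
Step 9: reserve R7 B 8 -> on_hand[A=48 B=26] avail[A=42 B=6] open={R3,R4,R5,R6,R7}
Step 10: cancel R4 -> on_hand[A=48 B=26] avail[A=42 B=12] open={R3,R5,R6,R7}
Step 11: reserve R8 A 1 -> on_hand[A=48 B=26] avail[A=41 B=12] open={R3,R5,R6,R7,R8}
Step 12: reserve R9 A 7 -> on_hand[A=48 B=26] avail[A=34 B=12] open={R3,R5,R6,R7,R8,R9}
Step 13: reserve R10 B 3 -> on_hand[A=48 B=26] avail[A=34 B=9] open={R10,R3,R5,R6,R7,R8,R9}
Step 14: commit R5 -> on_hand[A=48 B=20] avail[A=34 B=9] open={R10,R3,R6,R7,R8,R9}
Step 15: commit R7 -> on_hand[A=48 B=12] avail[A=34 B=9] open={R10,R3,R6,R8,R9}
Step 16: commit R10 -> on_hand[A=48 B=9] avail[A=34 B=9] open={R3,R6,R8,R9}
Step 17: commit R8 -> on_hand[A=47 B=9] avail[A=34 B=9] open={R3,R6,R9}
Step 18: reserve R11 B 4 -> on_hand[A=47 B=9] avail[A=34 B=5] open={R11,R3,R6,R9}
Step 19: reserve R12 B 4 -> on_hand[A=47 B=9] avail[A=34 B=1] open={R11,R12,R3,R6,R9}
Step 20: cancel R3 -> on_hand[A=47 B=9] avail[A=37 B=1] open={R11,R12,R6,R9}
Step 21: reserve R13 B 1 -> on_hand[A=47 B=9] avail[A=37 B=0] open={R11,R12,R13,R6,R9}
Step 22: reserve R14 A 6 -> on_hand[A=47 B=9] avail[A=31 B=0] open={R11,R12,R13,R14,R6,R9}
Final available[B] = 0

Answer: 0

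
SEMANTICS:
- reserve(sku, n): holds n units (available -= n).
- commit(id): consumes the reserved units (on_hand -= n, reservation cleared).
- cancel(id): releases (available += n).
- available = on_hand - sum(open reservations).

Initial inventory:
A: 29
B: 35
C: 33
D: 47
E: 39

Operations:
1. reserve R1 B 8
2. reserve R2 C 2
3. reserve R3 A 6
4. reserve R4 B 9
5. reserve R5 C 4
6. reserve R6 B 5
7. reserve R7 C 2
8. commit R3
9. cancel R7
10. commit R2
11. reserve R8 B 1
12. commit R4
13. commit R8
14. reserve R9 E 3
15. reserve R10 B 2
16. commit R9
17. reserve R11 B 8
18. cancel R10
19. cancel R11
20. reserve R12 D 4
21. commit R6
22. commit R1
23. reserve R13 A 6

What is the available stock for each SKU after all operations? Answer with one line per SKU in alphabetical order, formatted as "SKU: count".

Step 1: reserve R1 B 8 -> on_hand[A=29 B=35 C=33 D=47 E=39] avail[A=29 B=27 C=33 D=47 E=39] open={R1}
Step 2: reserve R2 C 2 -> on_hand[A=29 B=35 C=33 D=47 E=39] avail[A=29 B=27 C=31 D=47 E=39] open={R1,R2}
Step 3: reserve R3 A 6 -> on_hand[A=29 B=35 C=33 D=47 E=39] avail[A=23 B=27 C=31 D=47 E=39] open={R1,R2,R3}
Step 4: reserve R4 B 9 -> on_hand[A=29 B=35 C=33 D=47 E=39] avail[A=23 B=18 C=31 D=47 E=39] open={R1,R2,R3,R4}
Step 5: reserve R5 C 4 -> on_hand[A=29 B=35 C=33 D=47 E=39] avail[A=23 B=18 C=27 D=47 E=39] open={R1,R2,R3,R4,R5}
Step 6: reserve R6 B 5 -> on_hand[A=29 B=35 C=33 D=47 E=39] avail[A=23 B=13 C=27 D=47 E=39] open={R1,R2,R3,R4,R5,R6}
Step 7: reserve R7 C 2 -> on_hand[A=29 B=35 C=33 D=47 E=39] avail[A=23 B=13 C=25 D=47 E=39] open={R1,R2,R3,R4,R5,R6,R7}
Step 8: commit R3 -> on_hand[A=23 B=35 C=33 D=47 E=39] avail[A=23 B=13 C=25 D=47 E=39] open={R1,R2,R4,R5,R6,R7}
Step 9: cancel R7 -> on_hand[A=23 B=35 C=33 D=47 E=39] avail[A=23 B=13 C=27 D=47 E=39] open={R1,R2,R4,R5,R6}
Step 10: commit R2 -> on_hand[A=23 B=35 C=31 D=47 E=39] avail[A=23 B=13 C=27 D=47 E=39] open={R1,R4,R5,R6}
Step 11: reserve R8 B 1 -> on_hand[A=23 B=35 C=31 D=47 E=39] avail[A=23 B=12 C=27 D=47 E=39] open={R1,R4,R5,R6,R8}
Step 12: commit R4 -> on_hand[A=23 B=26 C=31 D=47 E=39] avail[A=23 B=12 C=27 D=47 E=39] open={R1,R5,R6,R8}
Step 13: commit R8 -> on_hand[A=23 B=25 C=31 D=47 E=39] avail[A=23 B=12 C=27 D=47 E=39] open={R1,R5,R6}
Step 14: reserve R9 E 3 -> on_hand[A=23 B=25 C=31 D=47 E=39] avail[A=23 B=12 C=27 D=47 E=36] open={R1,R5,R6,R9}
Step 15: reserve R10 B 2 -> on_hand[A=23 B=25 C=31 D=47 E=39] avail[A=23 B=10 C=27 D=47 E=36] open={R1,R10,R5,R6,R9}
Step 16: commit R9 -> on_hand[A=23 B=25 C=31 D=47 E=36] avail[A=23 B=10 C=27 D=47 E=36] open={R1,R10,R5,R6}
Step 17: reserve R11 B 8 -> on_hand[A=23 B=25 C=31 D=47 E=36] avail[A=23 B=2 C=27 D=47 E=36] open={R1,R10,R11,R5,R6}
Step 18: cancel R10 -> on_hand[A=23 B=25 C=31 D=47 E=36] avail[A=23 B=4 C=27 D=47 E=36] open={R1,R11,R5,R6}
Step 19: cancel R11 -> on_hand[A=23 B=25 C=31 D=47 E=36] avail[A=23 B=12 C=27 D=47 E=36] open={R1,R5,R6}
Step 20: reserve R12 D 4 -> on_hand[A=23 B=25 C=31 D=47 E=36] avail[A=23 B=12 C=27 D=43 E=36] open={R1,R12,R5,R6}
Step 21: commit R6 -> on_hand[A=23 B=20 C=31 D=47 E=36] avail[A=23 B=12 C=27 D=43 E=36] open={R1,R12,R5}
Step 22: commit R1 -> on_hand[A=23 B=12 C=31 D=47 E=36] avail[A=23 B=12 C=27 D=43 E=36] open={R12,R5}
Step 23: reserve R13 A 6 -> on_hand[A=23 B=12 C=31 D=47 E=36] avail[A=17 B=12 C=27 D=43 E=36] open={R12,R13,R5}

Answer: A: 17
B: 12
C: 27
D: 43
E: 36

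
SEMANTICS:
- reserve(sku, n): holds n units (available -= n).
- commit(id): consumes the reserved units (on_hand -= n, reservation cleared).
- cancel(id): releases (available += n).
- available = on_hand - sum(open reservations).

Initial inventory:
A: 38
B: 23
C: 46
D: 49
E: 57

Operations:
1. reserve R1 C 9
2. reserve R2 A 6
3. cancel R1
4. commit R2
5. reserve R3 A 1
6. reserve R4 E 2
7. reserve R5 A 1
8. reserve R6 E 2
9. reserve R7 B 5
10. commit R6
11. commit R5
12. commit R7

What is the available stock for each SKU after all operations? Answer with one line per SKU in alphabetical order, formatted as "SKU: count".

Step 1: reserve R1 C 9 -> on_hand[A=38 B=23 C=46 D=49 E=57] avail[A=38 B=23 C=37 D=49 E=57] open={R1}
Step 2: reserve R2 A 6 -> on_hand[A=38 B=23 C=46 D=49 E=57] avail[A=32 B=23 C=37 D=49 E=57] open={R1,R2}
Step 3: cancel R1 -> on_hand[A=38 B=23 C=46 D=49 E=57] avail[A=32 B=23 C=46 D=49 E=57] open={R2}
Step 4: commit R2 -> on_hand[A=32 B=23 C=46 D=49 E=57] avail[A=32 B=23 C=46 D=49 E=57] open={}
Step 5: reserve R3 A 1 -> on_hand[A=32 B=23 C=46 D=49 E=57] avail[A=31 B=23 C=46 D=49 E=57] open={R3}
Step 6: reserve R4 E 2 -> on_hand[A=32 B=23 C=46 D=49 E=57] avail[A=31 B=23 C=46 D=49 E=55] open={R3,R4}
Step 7: reserve R5 A 1 -> on_hand[A=32 B=23 C=46 D=49 E=57] avail[A=30 B=23 C=46 D=49 E=55] open={R3,R4,R5}
Step 8: reserve R6 E 2 -> on_hand[A=32 B=23 C=46 D=49 E=57] avail[A=30 B=23 C=46 D=49 E=53] open={R3,R4,R5,R6}
Step 9: reserve R7 B 5 -> on_hand[A=32 B=23 C=46 D=49 E=57] avail[A=30 B=18 C=46 D=49 E=53] open={R3,R4,R5,R6,R7}
Step 10: commit R6 -> on_hand[A=32 B=23 C=46 D=49 E=55] avail[A=30 B=18 C=46 D=49 E=53] open={R3,R4,R5,R7}
Step 11: commit R5 -> on_hand[A=31 B=23 C=46 D=49 E=55] avail[A=30 B=18 C=46 D=49 E=53] open={R3,R4,R7}
Step 12: commit R7 -> on_hand[A=31 B=18 C=46 D=49 E=55] avail[A=30 B=18 C=46 D=49 E=53] open={R3,R4}

Answer: A: 30
B: 18
C: 46
D: 49
E: 53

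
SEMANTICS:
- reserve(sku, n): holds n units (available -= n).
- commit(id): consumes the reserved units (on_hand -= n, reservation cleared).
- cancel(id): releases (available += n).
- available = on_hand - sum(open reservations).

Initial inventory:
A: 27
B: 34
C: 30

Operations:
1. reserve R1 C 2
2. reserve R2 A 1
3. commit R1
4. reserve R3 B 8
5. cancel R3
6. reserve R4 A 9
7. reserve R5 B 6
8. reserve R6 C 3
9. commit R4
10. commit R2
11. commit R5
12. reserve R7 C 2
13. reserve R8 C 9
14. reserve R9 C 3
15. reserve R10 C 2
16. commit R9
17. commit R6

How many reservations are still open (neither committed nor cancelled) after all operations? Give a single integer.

Answer: 3

Derivation:
Step 1: reserve R1 C 2 -> on_hand[A=27 B=34 C=30] avail[A=27 B=34 C=28] open={R1}
Step 2: reserve R2 A 1 -> on_hand[A=27 B=34 C=30] avail[A=26 B=34 C=28] open={R1,R2}
Step 3: commit R1 -> on_hand[A=27 B=34 C=28] avail[A=26 B=34 C=28] open={R2}
Step 4: reserve R3 B 8 -> on_hand[A=27 B=34 C=28] avail[A=26 B=26 C=28] open={R2,R3}
Step 5: cancel R3 -> on_hand[A=27 B=34 C=28] avail[A=26 B=34 C=28] open={R2}
Step 6: reserve R4 A 9 -> on_hand[A=27 B=34 C=28] avail[A=17 B=34 C=28] open={R2,R4}
Step 7: reserve R5 B 6 -> on_hand[A=27 B=34 C=28] avail[A=17 B=28 C=28] open={R2,R4,R5}
Step 8: reserve R6 C 3 -> on_hand[A=27 B=34 C=28] avail[A=17 B=28 C=25] open={R2,R4,R5,R6}
Step 9: commit R4 -> on_hand[A=18 B=34 C=28] avail[A=17 B=28 C=25] open={R2,R5,R6}
Step 10: commit R2 -> on_hand[A=17 B=34 C=28] avail[A=17 B=28 C=25] open={R5,R6}
Step 11: commit R5 -> on_hand[A=17 B=28 C=28] avail[A=17 B=28 C=25] open={R6}
Step 12: reserve R7 C 2 -> on_hand[A=17 B=28 C=28] avail[A=17 B=28 C=23] open={R6,R7}
Step 13: reserve R8 C 9 -> on_hand[A=17 B=28 C=28] avail[A=17 B=28 C=14] open={R6,R7,R8}
Step 14: reserve R9 C 3 -> on_hand[A=17 B=28 C=28] avail[A=17 B=28 C=11] open={R6,R7,R8,R9}
Step 15: reserve R10 C 2 -> on_hand[A=17 B=28 C=28] avail[A=17 B=28 C=9] open={R10,R6,R7,R8,R9}
Step 16: commit R9 -> on_hand[A=17 B=28 C=25] avail[A=17 B=28 C=9] open={R10,R6,R7,R8}
Step 17: commit R6 -> on_hand[A=17 B=28 C=22] avail[A=17 B=28 C=9] open={R10,R7,R8}
Open reservations: ['R10', 'R7', 'R8'] -> 3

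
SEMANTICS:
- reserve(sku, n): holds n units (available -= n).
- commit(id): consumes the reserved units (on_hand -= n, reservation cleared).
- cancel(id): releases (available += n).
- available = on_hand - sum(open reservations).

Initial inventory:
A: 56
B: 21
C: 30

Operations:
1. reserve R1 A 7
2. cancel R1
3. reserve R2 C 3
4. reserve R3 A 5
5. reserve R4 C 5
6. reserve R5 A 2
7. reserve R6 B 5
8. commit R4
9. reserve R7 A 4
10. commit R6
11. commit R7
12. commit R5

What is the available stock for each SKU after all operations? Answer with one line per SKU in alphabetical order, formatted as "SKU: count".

Answer: A: 45
B: 16
C: 22

Derivation:
Step 1: reserve R1 A 7 -> on_hand[A=56 B=21 C=30] avail[A=49 B=21 C=30] open={R1}
Step 2: cancel R1 -> on_hand[A=56 B=21 C=30] avail[A=56 B=21 C=30] open={}
Step 3: reserve R2 C 3 -> on_hand[A=56 B=21 C=30] avail[A=56 B=21 C=27] open={R2}
Step 4: reserve R3 A 5 -> on_hand[A=56 B=21 C=30] avail[A=51 B=21 C=27] open={R2,R3}
Step 5: reserve R4 C 5 -> on_hand[A=56 B=21 C=30] avail[A=51 B=21 C=22] open={R2,R3,R4}
Step 6: reserve R5 A 2 -> on_hand[A=56 B=21 C=30] avail[A=49 B=21 C=22] open={R2,R3,R4,R5}
Step 7: reserve R6 B 5 -> on_hand[A=56 B=21 C=30] avail[A=49 B=16 C=22] open={R2,R3,R4,R5,R6}
Step 8: commit R4 -> on_hand[A=56 B=21 C=25] avail[A=49 B=16 C=22] open={R2,R3,R5,R6}
Step 9: reserve R7 A 4 -> on_hand[A=56 B=21 C=25] avail[A=45 B=16 C=22] open={R2,R3,R5,R6,R7}
Step 10: commit R6 -> on_hand[A=56 B=16 C=25] avail[A=45 B=16 C=22] open={R2,R3,R5,R7}
Step 11: commit R7 -> on_hand[A=52 B=16 C=25] avail[A=45 B=16 C=22] open={R2,R3,R5}
Step 12: commit R5 -> on_hand[A=50 B=16 C=25] avail[A=45 B=16 C=22] open={R2,R3}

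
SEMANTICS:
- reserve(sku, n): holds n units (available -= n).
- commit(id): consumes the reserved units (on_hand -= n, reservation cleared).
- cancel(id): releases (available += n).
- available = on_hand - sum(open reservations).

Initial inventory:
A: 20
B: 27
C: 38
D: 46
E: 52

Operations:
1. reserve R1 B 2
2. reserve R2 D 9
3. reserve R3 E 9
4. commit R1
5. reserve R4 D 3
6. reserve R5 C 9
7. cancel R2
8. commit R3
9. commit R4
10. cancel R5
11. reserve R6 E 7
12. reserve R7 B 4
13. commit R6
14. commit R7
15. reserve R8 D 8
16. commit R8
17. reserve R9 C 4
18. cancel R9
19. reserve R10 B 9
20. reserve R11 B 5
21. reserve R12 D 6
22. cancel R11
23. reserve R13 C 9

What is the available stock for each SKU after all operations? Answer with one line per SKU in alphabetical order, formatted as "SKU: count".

Step 1: reserve R1 B 2 -> on_hand[A=20 B=27 C=38 D=46 E=52] avail[A=20 B=25 C=38 D=46 E=52] open={R1}
Step 2: reserve R2 D 9 -> on_hand[A=20 B=27 C=38 D=46 E=52] avail[A=20 B=25 C=38 D=37 E=52] open={R1,R2}
Step 3: reserve R3 E 9 -> on_hand[A=20 B=27 C=38 D=46 E=52] avail[A=20 B=25 C=38 D=37 E=43] open={R1,R2,R3}
Step 4: commit R1 -> on_hand[A=20 B=25 C=38 D=46 E=52] avail[A=20 B=25 C=38 D=37 E=43] open={R2,R3}
Step 5: reserve R4 D 3 -> on_hand[A=20 B=25 C=38 D=46 E=52] avail[A=20 B=25 C=38 D=34 E=43] open={R2,R3,R4}
Step 6: reserve R5 C 9 -> on_hand[A=20 B=25 C=38 D=46 E=52] avail[A=20 B=25 C=29 D=34 E=43] open={R2,R3,R4,R5}
Step 7: cancel R2 -> on_hand[A=20 B=25 C=38 D=46 E=52] avail[A=20 B=25 C=29 D=43 E=43] open={R3,R4,R5}
Step 8: commit R3 -> on_hand[A=20 B=25 C=38 D=46 E=43] avail[A=20 B=25 C=29 D=43 E=43] open={R4,R5}
Step 9: commit R4 -> on_hand[A=20 B=25 C=38 D=43 E=43] avail[A=20 B=25 C=29 D=43 E=43] open={R5}
Step 10: cancel R5 -> on_hand[A=20 B=25 C=38 D=43 E=43] avail[A=20 B=25 C=38 D=43 E=43] open={}
Step 11: reserve R6 E 7 -> on_hand[A=20 B=25 C=38 D=43 E=43] avail[A=20 B=25 C=38 D=43 E=36] open={R6}
Step 12: reserve R7 B 4 -> on_hand[A=20 B=25 C=38 D=43 E=43] avail[A=20 B=21 C=38 D=43 E=36] open={R6,R7}
Step 13: commit R6 -> on_hand[A=20 B=25 C=38 D=43 E=36] avail[A=20 B=21 C=38 D=43 E=36] open={R7}
Step 14: commit R7 -> on_hand[A=20 B=21 C=38 D=43 E=36] avail[A=20 B=21 C=38 D=43 E=36] open={}
Step 15: reserve R8 D 8 -> on_hand[A=20 B=21 C=38 D=43 E=36] avail[A=20 B=21 C=38 D=35 E=36] open={R8}
Step 16: commit R8 -> on_hand[A=20 B=21 C=38 D=35 E=36] avail[A=20 B=21 C=38 D=35 E=36] open={}
Step 17: reserve R9 C 4 -> on_hand[A=20 B=21 C=38 D=35 E=36] avail[A=20 B=21 C=34 D=35 E=36] open={R9}
Step 18: cancel R9 -> on_hand[A=20 B=21 C=38 D=35 E=36] avail[A=20 B=21 C=38 D=35 E=36] open={}
Step 19: reserve R10 B 9 -> on_hand[A=20 B=21 C=38 D=35 E=36] avail[A=20 B=12 C=38 D=35 E=36] open={R10}
Step 20: reserve R11 B 5 -> on_hand[A=20 B=21 C=38 D=35 E=36] avail[A=20 B=7 C=38 D=35 E=36] open={R10,R11}
Step 21: reserve R12 D 6 -> on_hand[A=20 B=21 C=38 D=35 E=36] avail[A=20 B=7 C=38 D=29 E=36] open={R10,R11,R12}
Step 22: cancel R11 -> on_hand[A=20 B=21 C=38 D=35 E=36] avail[A=20 B=12 C=38 D=29 E=36] open={R10,R12}
Step 23: reserve R13 C 9 -> on_hand[A=20 B=21 C=38 D=35 E=36] avail[A=20 B=12 C=29 D=29 E=36] open={R10,R12,R13}

Answer: A: 20
B: 12
C: 29
D: 29
E: 36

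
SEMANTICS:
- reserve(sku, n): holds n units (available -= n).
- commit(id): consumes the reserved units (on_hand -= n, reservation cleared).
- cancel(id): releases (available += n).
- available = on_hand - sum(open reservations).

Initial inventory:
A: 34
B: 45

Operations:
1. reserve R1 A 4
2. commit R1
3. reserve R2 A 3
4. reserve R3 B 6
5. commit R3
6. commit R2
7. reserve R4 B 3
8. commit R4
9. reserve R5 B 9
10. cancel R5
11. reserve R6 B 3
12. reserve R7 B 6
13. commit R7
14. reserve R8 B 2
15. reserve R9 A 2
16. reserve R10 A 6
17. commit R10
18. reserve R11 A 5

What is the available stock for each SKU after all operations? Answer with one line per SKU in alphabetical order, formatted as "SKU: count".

Answer: A: 14
B: 25

Derivation:
Step 1: reserve R1 A 4 -> on_hand[A=34 B=45] avail[A=30 B=45] open={R1}
Step 2: commit R1 -> on_hand[A=30 B=45] avail[A=30 B=45] open={}
Step 3: reserve R2 A 3 -> on_hand[A=30 B=45] avail[A=27 B=45] open={R2}
Step 4: reserve R3 B 6 -> on_hand[A=30 B=45] avail[A=27 B=39] open={R2,R3}
Step 5: commit R3 -> on_hand[A=30 B=39] avail[A=27 B=39] open={R2}
Step 6: commit R2 -> on_hand[A=27 B=39] avail[A=27 B=39] open={}
Step 7: reserve R4 B 3 -> on_hand[A=27 B=39] avail[A=27 B=36] open={R4}
Step 8: commit R4 -> on_hand[A=27 B=36] avail[A=27 B=36] open={}
Step 9: reserve R5 B 9 -> on_hand[A=27 B=36] avail[A=27 B=27] open={R5}
Step 10: cancel R5 -> on_hand[A=27 B=36] avail[A=27 B=36] open={}
Step 11: reserve R6 B 3 -> on_hand[A=27 B=36] avail[A=27 B=33] open={R6}
Step 12: reserve R7 B 6 -> on_hand[A=27 B=36] avail[A=27 B=27] open={R6,R7}
Step 13: commit R7 -> on_hand[A=27 B=30] avail[A=27 B=27] open={R6}
Step 14: reserve R8 B 2 -> on_hand[A=27 B=30] avail[A=27 B=25] open={R6,R8}
Step 15: reserve R9 A 2 -> on_hand[A=27 B=30] avail[A=25 B=25] open={R6,R8,R9}
Step 16: reserve R10 A 6 -> on_hand[A=27 B=30] avail[A=19 B=25] open={R10,R6,R8,R9}
Step 17: commit R10 -> on_hand[A=21 B=30] avail[A=19 B=25] open={R6,R8,R9}
Step 18: reserve R11 A 5 -> on_hand[A=21 B=30] avail[A=14 B=25] open={R11,R6,R8,R9}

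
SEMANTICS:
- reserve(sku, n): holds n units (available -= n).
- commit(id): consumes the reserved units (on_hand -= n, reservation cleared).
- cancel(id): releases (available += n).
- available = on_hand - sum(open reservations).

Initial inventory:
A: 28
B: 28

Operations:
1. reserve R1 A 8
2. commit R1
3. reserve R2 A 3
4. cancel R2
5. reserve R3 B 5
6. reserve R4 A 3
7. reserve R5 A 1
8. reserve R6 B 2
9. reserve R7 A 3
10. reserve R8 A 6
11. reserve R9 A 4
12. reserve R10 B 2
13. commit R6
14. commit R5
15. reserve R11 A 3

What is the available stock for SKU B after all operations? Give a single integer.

Step 1: reserve R1 A 8 -> on_hand[A=28 B=28] avail[A=20 B=28] open={R1}
Step 2: commit R1 -> on_hand[A=20 B=28] avail[A=20 B=28] open={}
Step 3: reserve R2 A 3 -> on_hand[A=20 B=28] avail[A=17 B=28] open={R2}
Step 4: cancel R2 -> on_hand[A=20 B=28] avail[A=20 B=28] open={}
Step 5: reserve R3 B 5 -> on_hand[A=20 B=28] avail[A=20 B=23] open={R3}
Step 6: reserve R4 A 3 -> on_hand[A=20 B=28] avail[A=17 B=23] open={R3,R4}
Step 7: reserve R5 A 1 -> on_hand[A=20 B=28] avail[A=16 B=23] open={R3,R4,R5}
Step 8: reserve R6 B 2 -> on_hand[A=20 B=28] avail[A=16 B=21] open={R3,R4,R5,R6}
Step 9: reserve R7 A 3 -> on_hand[A=20 B=28] avail[A=13 B=21] open={R3,R4,R5,R6,R7}
Step 10: reserve R8 A 6 -> on_hand[A=20 B=28] avail[A=7 B=21] open={R3,R4,R5,R6,R7,R8}
Step 11: reserve R9 A 4 -> on_hand[A=20 B=28] avail[A=3 B=21] open={R3,R4,R5,R6,R7,R8,R9}
Step 12: reserve R10 B 2 -> on_hand[A=20 B=28] avail[A=3 B=19] open={R10,R3,R4,R5,R6,R7,R8,R9}
Step 13: commit R6 -> on_hand[A=20 B=26] avail[A=3 B=19] open={R10,R3,R4,R5,R7,R8,R9}
Step 14: commit R5 -> on_hand[A=19 B=26] avail[A=3 B=19] open={R10,R3,R4,R7,R8,R9}
Step 15: reserve R11 A 3 -> on_hand[A=19 B=26] avail[A=0 B=19] open={R10,R11,R3,R4,R7,R8,R9}
Final available[B] = 19

Answer: 19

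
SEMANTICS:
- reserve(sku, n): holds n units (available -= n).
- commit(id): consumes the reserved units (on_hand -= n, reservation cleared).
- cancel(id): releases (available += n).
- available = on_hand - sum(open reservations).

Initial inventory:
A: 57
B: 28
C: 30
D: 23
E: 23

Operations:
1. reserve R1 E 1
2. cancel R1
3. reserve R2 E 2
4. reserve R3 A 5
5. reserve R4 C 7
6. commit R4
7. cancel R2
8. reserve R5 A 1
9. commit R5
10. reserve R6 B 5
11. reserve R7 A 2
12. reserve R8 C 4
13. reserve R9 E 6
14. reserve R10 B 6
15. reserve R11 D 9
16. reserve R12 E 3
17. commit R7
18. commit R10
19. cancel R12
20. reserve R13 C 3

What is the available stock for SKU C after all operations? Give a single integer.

Step 1: reserve R1 E 1 -> on_hand[A=57 B=28 C=30 D=23 E=23] avail[A=57 B=28 C=30 D=23 E=22] open={R1}
Step 2: cancel R1 -> on_hand[A=57 B=28 C=30 D=23 E=23] avail[A=57 B=28 C=30 D=23 E=23] open={}
Step 3: reserve R2 E 2 -> on_hand[A=57 B=28 C=30 D=23 E=23] avail[A=57 B=28 C=30 D=23 E=21] open={R2}
Step 4: reserve R3 A 5 -> on_hand[A=57 B=28 C=30 D=23 E=23] avail[A=52 B=28 C=30 D=23 E=21] open={R2,R3}
Step 5: reserve R4 C 7 -> on_hand[A=57 B=28 C=30 D=23 E=23] avail[A=52 B=28 C=23 D=23 E=21] open={R2,R3,R4}
Step 6: commit R4 -> on_hand[A=57 B=28 C=23 D=23 E=23] avail[A=52 B=28 C=23 D=23 E=21] open={R2,R3}
Step 7: cancel R2 -> on_hand[A=57 B=28 C=23 D=23 E=23] avail[A=52 B=28 C=23 D=23 E=23] open={R3}
Step 8: reserve R5 A 1 -> on_hand[A=57 B=28 C=23 D=23 E=23] avail[A=51 B=28 C=23 D=23 E=23] open={R3,R5}
Step 9: commit R5 -> on_hand[A=56 B=28 C=23 D=23 E=23] avail[A=51 B=28 C=23 D=23 E=23] open={R3}
Step 10: reserve R6 B 5 -> on_hand[A=56 B=28 C=23 D=23 E=23] avail[A=51 B=23 C=23 D=23 E=23] open={R3,R6}
Step 11: reserve R7 A 2 -> on_hand[A=56 B=28 C=23 D=23 E=23] avail[A=49 B=23 C=23 D=23 E=23] open={R3,R6,R7}
Step 12: reserve R8 C 4 -> on_hand[A=56 B=28 C=23 D=23 E=23] avail[A=49 B=23 C=19 D=23 E=23] open={R3,R6,R7,R8}
Step 13: reserve R9 E 6 -> on_hand[A=56 B=28 C=23 D=23 E=23] avail[A=49 B=23 C=19 D=23 E=17] open={R3,R6,R7,R8,R9}
Step 14: reserve R10 B 6 -> on_hand[A=56 B=28 C=23 D=23 E=23] avail[A=49 B=17 C=19 D=23 E=17] open={R10,R3,R6,R7,R8,R9}
Step 15: reserve R11 D 9 -> on_hand[A=56 B=28 C=23 D=23 E=23] avail[A=49 B=17 C=19 D=14 E=17] open={R10,R11,R3,R6,R7,R8,R9}
Step 16: reserve R12 E 3 -> on_hand[A=56 B=28 C=23 D=23 E=23] avail[A=49 B=17 C=19 D=14 E=14] open={R10,R11,R12,R3,R6,R7,R8,R9}
Step 17: commit R7 -> on_hand[A=54 B=28 C=23 D=23 E=23] avail[A=49 B=17 C=19 D=14 E=14] open={R10,R11,R12,R3,R6,R8,R9}
Step 18: commit R10 -> on_hand[A=54 B=22 C=23 D=23 E=23] avail[A=49 B=17 C=19 D=14 E=14] open={R11,R12,R3,R6,R8,R9}
Step 19: cancel R12 -> on_hand[A=54 B=22 C=23 D=23 E=23] avail[A=49 B=17 C=19 D=14 E=17] open={R11,R3,R6,R8,R9}
Step 20: reserve R13 C 3 -> on_hand[A=54 B=22 C=23 D=23 E=23] avail[A=49 B=17 C=16 D=14 E=17] open={R11,R13,R3,R6,R8,R9}
Final available[C] = 16

Answer: 16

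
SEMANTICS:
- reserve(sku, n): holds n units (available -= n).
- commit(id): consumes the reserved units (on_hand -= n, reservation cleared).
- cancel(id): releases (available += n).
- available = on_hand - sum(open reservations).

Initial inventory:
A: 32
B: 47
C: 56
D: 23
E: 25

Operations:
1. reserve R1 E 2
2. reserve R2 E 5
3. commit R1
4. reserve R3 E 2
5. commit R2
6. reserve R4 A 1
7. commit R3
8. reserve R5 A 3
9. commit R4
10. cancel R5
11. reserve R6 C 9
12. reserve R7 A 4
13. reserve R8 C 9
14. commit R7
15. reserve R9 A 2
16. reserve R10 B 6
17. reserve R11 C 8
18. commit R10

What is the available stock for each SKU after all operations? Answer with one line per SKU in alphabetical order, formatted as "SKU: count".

Step 1: reserve R1 E 2 -> on_hand[A=32 B=47 C=56 D=23 E=25] avail[A=32 B=47 C=56 D=23 E=23] open={R1}
Step 2: reserve R2 E 5 -> on_hand[A=32 B=47 C=56 D=23 E=25] avail[A=32 B=47 C=56 D=23 E=18] open={R1,R2}
Step 3: commit R1 -> on_hand[A=32 B=47 C=56 D=23 E=23] avail[A=32 B=47 C=56 D=23 E=18] open={R2}
Step 4: reserve R3 E 2 -> on_hand[A=32 B=47 C=56 D=23 E=23] avail[A=32 B=47 C=56 D=23 E=16] open={R2,R3}
Step 5: commit R2 -> on_hand[A=32 B=47 C=56 D=23 E=18] avail[A=32 B=47 C=56 D=23 E=16] open={R3}
Step 6: reserve R4 A 1 -> on_hand[A=32 B=47 C=56 D=23 E=18] avail[A=31 B=47 C=56 D=23 E=16] open={R3,R4}
Step 7: commit R3 -> on_hand[A=32 B=47 C=56 D=23 E=16] avail[A=31 B=47 C=56 D=23 E=16] open={R4}
Step 8: reserve R5 A 3 -> on_hand[A=32 B=47 C=56 D=23 E=16] avail[A=28 B=47 C=56 D=23 E=16] open={R4,R5}
Step 9: commit R4 -> on_hand[A=31 B=47 C=56 D=23 E=16] avail[A=28 B=47 C=56 D=23 E=16] open={R5}
Step 10: cancel R5 -> on_hand[A=31 B=47 C=56 D=23 E=16] avail[A=31 B=47 C=56 D=23 E=16] open={}
Step 11: reserve R6 C 9 -> on_hand[A=31 B=47 C=56 D=23 E=16] avail[A=31 B=47 C=47 D=23 E=16] open={R6}
Step 12: reserve R7 A 4 -> on_hand[A=31 B=47 C=56 D=23 E=16] avail[A=27 B=47 C=47 D=23 E=16] open={R6,R7}
Step 13: reserve R8 C 9 -> on_hand[A=31 B=47 C=56 D=23 E=16] avail[A=27 B=47 C=38 D=23 E=16] open={R6,R7,R8}
Step 14: commit R7 -> on_hand[A=27 B=47 C=56 D=23 E=16] avail[A=27 B=47 C=38 D=23 E=16] open={R6,R8}
Step 15: reserve R9 A 2 -> on_hand[A=27 B=47 C=56 D=23 E=16] avail[A=25 B=47 C=38 D=23 E=16] open={R6,R8,R9}
Step 16: reserve R10 B 6 -> on_hand[A=27 B=47 C=56 D=23 E=16] avail[A=25 B=41 C=38 D=23 E=16] open={R10,R6,R8,R9}
Step 17: reserve R11 C 8 -> on_hand[A=27 B=47 C=56 D=23 E=16] avail[A=25 B=41 C=30 D=23 E=16] open={R10,R11,R6,R8,R9}
Step 18: commit R10 -> on_hand[A=27 B=41 C=56 D=23 E=16] avail[A=25 B=41 C=30 D=23 E=16] open={R11,R6,R8,R9}

Answer: A: 25
B: 41
C: 30
D: 23
E: 16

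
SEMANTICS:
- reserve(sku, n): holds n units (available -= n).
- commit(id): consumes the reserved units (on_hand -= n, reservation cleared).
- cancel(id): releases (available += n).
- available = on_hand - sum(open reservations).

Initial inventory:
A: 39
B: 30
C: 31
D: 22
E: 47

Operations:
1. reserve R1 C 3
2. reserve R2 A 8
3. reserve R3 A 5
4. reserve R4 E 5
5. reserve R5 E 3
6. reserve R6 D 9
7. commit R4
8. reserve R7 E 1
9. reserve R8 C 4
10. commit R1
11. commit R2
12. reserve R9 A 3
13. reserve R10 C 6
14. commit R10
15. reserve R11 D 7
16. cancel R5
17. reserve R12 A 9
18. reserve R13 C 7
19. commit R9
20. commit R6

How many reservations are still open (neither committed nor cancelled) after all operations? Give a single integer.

Step 1: reserve R1 C 3 -> on_hand[A=39 B=30 C=31 D=22 E=47] avail[A=39 B=30 C=28 D=22 E=47] open={R1}
Step 2: reserve R2 A 8 -> on_hand[A=39 B=30 C=31 D=22 E=47] avail[A=31 B=30 C=28 D=22 E=47] open={R1,R2}
Step 3: reserve R3 A 5 -> on_hand[A=39 B=30 C=31 D=22 E=47] avail[A=26 B=30 C=28 D=22 E=47] open={R1,R2,R3}
Step 4: reserve R4 E 5 -> on_hand[A=39 B=30 C=31 D=22 E=47] avail[A=26 B=30 C=28 D=22 E=42] open={R1,R2,R3,R4}
Step 5: reserve R5 E 3 -> on_hand[A=39 B=30 C=31 D=22 E=47] avail[A=26 B=30 C=28 D=22 E=39] open={R1,R2,R3,R4,R5}
Step 6: reserve R6 D 9 -> on_hand[A=39 B=30 C=31 D=22 E=47] avail[A=26 B=30 C=28 D=13 E=39] open={R1,R2,R3,R4,R5,R6}
Step 7: commit R4 -> on_hand[A=39 B=30 C=31 D=22 E=42] avail[A=26 B=30 C=28 D=13 E=39] open={R1,R2,R3,R5,R6}
Step 8: reserve R7 E 1 -> on_hand[A=39 B=30 C=31 D=22 E=42] avail[A=26 B=30 C=28 D=13 E=38] open={R1,R2,R3,R5,R6,R7}
Step 9: reserve R8 C 4 -> on_hand[A=39 B=30 C=31 D=22 E=42] avail[A=26 B=30 C=24 D=13 E=38] open={R1,R2,R3,R5,R6,R7,R8}
Step 10: commit R1 -> on_hand[A=39 B=30 C=28 D=22 E=42] avail[A=26 B=30 C=24 D=13 E=38] open={R2,R3,R5,R6,R7,R8}
Step 11: commit R2 -> on_hand[A=31 B=30 C=28 D=22 E=42] avail[A=26 B=30 C=24 D=13 E=38] open={R3,R5,R6,R7,R8}
Step 12: reserve R9 A 3 -> on_hand[A=31 B=30 C=28 D=22 E=42] avail[A=23 B=30 C=24 D=13 E=38] open={R3,R5,R6,R7,R8,R9}
Step 13: reserve R10 C 6 -> on_hand[A=31 B=30 C=28 D=22 E=42] avail[A=23 B=30 C=18 D=13 E=38] open={R10,R3,R5,R6,R7,R8,R9}
Step 14: commit R10 -> on_hand[A=31 B=30 C=22 D=22 E=42] avail[A=23 B=30 C=18 D=13 E=38] open={R3,R5,R6,R7,R8,R9}
Step 15: reserve R11 D 7 -> on_hand[A=31 B=30 C=22 D=22 E=42] avail[A=23 B=30 C=18 D=6 E=38] open={R11,R3,R5,R6,R7,R8,R9}
Step 16: cancel R5 -> on_hand[A=31 B=30 C=22 D=22 E=42] avail[A=23 B=30 C=18 D=6 E=41] open={R11,R3,R6,R7,R8,R9}
Step 17: reserve R12 A 9 -> on_hand[A=31 B=30 C=22 D=22 E=42] avail[A=14 B=30 C=18 D=6 E=41] open={R11,R12,R3,R6,R7,R8,R9}
Step 18: reserve R13 C 7 -> on_hand[A=31 B=30 C=22 D=22 E=42] avail[A=14 B=30 C=11 D=6 E=41] open={R11,R12,R13,R3,R6,R7,R8,R9}
Step 19: commit R9 -> on_hand[A=28 B=30 C=22 D=22 E=42] avail[A=14 B=30 C=11 D=6 E=41] open={R11,R12,R13,R3,R6,R7,R8}
Step 20: commit R6 -> on_hand[A=28 B=30 C=22 D=13 E=42] avail[A=14 B=30 C=11 D=6 E=41] open={R11,R12,R13,R3,R7,R8}
Open reservations: ['R11', 'R12', 'R13', 'R3', 'R7', 'R8'] -> 6

Answer: 6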